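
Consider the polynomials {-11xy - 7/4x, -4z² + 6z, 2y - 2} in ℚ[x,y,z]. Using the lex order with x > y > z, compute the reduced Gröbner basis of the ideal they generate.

G = {x, y - 1, z² - 3/2z}

f_1 = -11xy - 7/4x, LT = xy.
f_2 = -4z² + 6z, LT = z².
f_3 = 2y - 2, LT = y.

S(f_1,f_3): lcm = xy. S = 51/44x.
  reduce S modulo (f_1, f_2, f_3):
  remainder 51/44x ≠ 0; add g_4 = 51/44x to the basis.

The other S-polynomials (S(f_1,f_2), S(f_2,f_3), S(f_1,g_4), S(f_2,g_4), S(f_3,g_4)) all reduce to 0 modulo the current basis, so we have a Gröbner basis.
Inter-reduce: drop elements whose leading term is divisible by another's, tail-reduce, and make monic.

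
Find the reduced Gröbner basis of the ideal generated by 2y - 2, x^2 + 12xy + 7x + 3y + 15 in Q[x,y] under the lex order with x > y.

f_1 = 2y - 2, LT = y.
f_2 = x^2 + 12xy + 7x + 3y + 15, LT = x^2.

The S-polynomials (S(f_1,f_2)) all reduce to 0 modulo the current basis, so we have a Gröbner basis.

G = {x^2 + 19x + 18, y - 1}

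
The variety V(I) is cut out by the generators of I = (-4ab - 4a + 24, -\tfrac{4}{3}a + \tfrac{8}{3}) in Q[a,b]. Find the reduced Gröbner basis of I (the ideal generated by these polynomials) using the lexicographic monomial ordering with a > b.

f_1 = -4ab - 4a + 24, LT = ab.
f_2 = -\tfrac{4}{3}a + \tfrac{8}{3}, LT = a.

S(f_1,f_2): lcm = ab. S = a + 2b - 6.
  leading term a: subtract (-\tfrac{3}{4})·f_2 from a + 2b - 6 → 2b - 4
  leading term b: no divisor's leading term divides it; move 2b to the remainder.
  leading term 1: no divisor's leading term divides it; move -4 to the remainder.
  remainder 2b - 4 ≠ 0; add g_3 = 2b - 4 to the basis.

The other S-polynomials (S(f_1,g_3), S(f_2,g_3)) all reduce to 0 modulo the current basis, so we have a Gröbner basis.
Inter-reduce: drop elements whose leading term is divisible by another's, tail-reduce, and make monic.

G = {a - 2, b - 2}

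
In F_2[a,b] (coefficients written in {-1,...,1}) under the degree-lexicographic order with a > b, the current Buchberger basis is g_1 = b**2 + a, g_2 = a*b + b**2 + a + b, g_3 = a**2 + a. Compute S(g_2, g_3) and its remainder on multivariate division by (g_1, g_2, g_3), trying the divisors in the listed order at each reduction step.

lcm(LM(g_2), LM(g_3)) = a**2*b.
S = (lcm/LT(g_2))·g_2 − (lcm/LT(g_3))·g_3 = a*b**2 + a**2.
Reduce S modulo (g_1, g_2, g_3) in that order:
  leading term a*b**2: subtract (a)·g_1 from a*b**2 + a**2 → 0
The remainder is 0, so this S-polynomial contributes no new basis element.

S(g_2, g_3) = a*b**2 + a**2; remainder on division = 0.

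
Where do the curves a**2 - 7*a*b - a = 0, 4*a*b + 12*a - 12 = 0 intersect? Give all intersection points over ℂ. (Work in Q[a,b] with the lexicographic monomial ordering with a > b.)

Compute a lex Gröbner basis by Buchberger's algorithm.
f_1 = a**2 - 7*a*b - a, LT = a**2.
f_2 = 4*a*b + 12*a - 12, LT = a*b.

S(f_1,f_2): lcm = a**2*b. S = -3*a**2 - 7*a*b**2 - a*b + 3*a.
  leading term a**2: subtract (-3)·f_1 from -3*a**2 - 7*a*b**2 - a*b + 3*a → -7*a*b**2 - 22*a*b
  leading term a*b**2: subtract (-7/4*b)·f_2 from -7*a*b**2 - 22*a*b → -a*b - 21*b
  leading term a*b: subtract (-1/4)·f_2 from -a*b - 21*b → 3*a - 21*b - 3
  leading term a: no divisor's leading term divides it; move 3*a to the remainder.
  leading term b: no divisor's leading term divides it; move -21*b to the remainder.
  leading term 1: no divisor's leading term divides it; move -3 to the remainder.
  remainder 3*a - 21*b - 3 ≠ 0; add h_3 = 3*a - 21*b - 3 to the basis.

S(f_2,h_3): lcm = a*b. S = 3*a + 7*b**2 + b - 3.
  leading term a: subtract (1)·h_3 from 3*a + 7*b**2 + b - 3 → 7*b**2 + 22*b
  leading term b**2: no divisor's leading term divides it; move 7*b**2 to the remainder.
  leading term b: no divisor's leading term divides it; move 22*b to the remainder.
  remainder 7*b**2 + 22*b ≠ 0; add h_4 = 7*b**2 + 22*b to the basis.

The other S-polynomials (S(f_1,h_3), S(f_1,h_4), S(f_2,h_4), S(h_3,h_4)) all reduce to 0 modulo the current basis, so we have a Gröbner basis.
Inter-reduce: drop elements whose leading term is divisible by another's, tail-reduce, and make monic.
Reduced Gröbner basis: {a - 7*b - 1, b**2 + 22/7*b}.

The lex basis is triangular: the last element involves only b. Solving b**2 + 22/7*b = 0 gives b ∈ {-22/7, 0}; substituting each value into the earlier elements determines the remaining variables.
  b = -22/7: the earlier basis element becomes a + 21 = 0, giving a = -21 — point (-21, -22/7).
  b = 0: the earlier basis element becomes a - 1 = 0, giving a = 1 — point (1, 0).
Check: every point annihilates each of the original generators.
This is the nonlinear analogue of row-reducing a linear system.

{(-21, -22/7), (1, 0)}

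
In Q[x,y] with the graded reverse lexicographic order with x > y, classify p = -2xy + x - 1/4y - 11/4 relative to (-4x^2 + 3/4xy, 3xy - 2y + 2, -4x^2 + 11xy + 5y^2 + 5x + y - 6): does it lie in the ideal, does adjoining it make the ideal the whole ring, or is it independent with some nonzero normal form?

First compute the reduced Gröbner basis of I by Buchberger's algorithm.
f_1 = -4x^2 + 3/4xy, LT = x^2.
f_2 = 3xy - 2y + 2, LT = xy.
f_3 = -4x^2 + 11xy + 5y^2 + 5x + y - 6, LT = x^2.

S(f_1,f_2): lcm = x^2y. S = -3/16xy^2 + 2/3xy - 2/3x.
  reduce S modulo (f_1, f_2, f_3):
  remainder -1/8y^2 - 2/3x + 41/72y - 4/9 ≠ 0; add h_4 = -1/8y^2 - 2/3x + 41/72y - 4/9 to the basis.

S(f_1,f_3): lcm = x^2. S = 41/16xy + 5/4y^2 + 5/4x + 1/4y - 3/2.
  reduce S modulo (f_1, f_2, f_3, h_4):
  remainder -65/12x + 551/72y - 551/72 ≠ 0; add h_5 = -65/12x + 551/72y - 551/72 to the basis.

S(f_2,f_3): lcm = x^2y. S = 11/4xy^2 + 5/4y^3 + 7/12xy + 1/4y^2 + 2/3x - 3/2y.
  reduce S modulo (f_1, f_2, f_3, h_4, h_5):
  remainder -119569/3510y + 119569/3510 ≠ 0; add h_6 = -119569/3510y + 119569/3510 to the basis.

The other S-polynomials (S(f_1,h_4), S(f_2,h_4), S(f_3,h_4), S(f_1,h_5), S(f_2,h_5), S(f_3,h_5), S(h_4,h_5), S(f_1,h_6), S(f_2,h_6), S(f_3,h_6), S(h_4,h_6), S(h_5,h_6)) all reduce to 0 modulo the current basis, so we have a Gröbner basis.
Inter-reduce: drop elements whose leading term is divisible by another's, tail-reduce, and make monic.
Reduced Gröbner basis: {x, y - 1}.
Label its elements g_1 = x, g_2 = y - 1.

Reduce p = -2xy + x - 1/4y - 11/4 modulo G:
  leading term xy: subtract (-2y)·g_1 from -2xy + x - 1/4y - 11/4 → x - 1/4y - 11/4
  leading term x: subtract (1)·g_1 from x - 1/4y - 11/4 → -1/4y - 11/4
  leading term y: subtract (-1/4)·g_2 from -1/4y - 11/4 → -3
  leading term 1: no divisor's leading term divides it; move -3 to the remainder.
  normal form = -3.
The normal form is nonzero, so p ∉ I. Since p minus its normal form lies in I, I + (p) = I + (r) where r = -3; decide whether this ideal is the whole ring.
Here r = -3 is a nonzero constant, hence a unit: 1 ∈ I + (p), the Gröbner basis of I + (p) is {1}, and the enlarged system has no common solution — adjoining p is inconsistent.

Adjoining -2xy + x - 1/4y - 11/4 makes the ideal the whole ring: the system is inconsistent.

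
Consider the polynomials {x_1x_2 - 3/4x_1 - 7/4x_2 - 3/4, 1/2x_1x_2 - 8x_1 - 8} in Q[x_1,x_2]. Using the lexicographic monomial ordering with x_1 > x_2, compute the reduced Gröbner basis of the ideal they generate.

The reduced Gröbner basis is the canonical form of the ideal for this ordering.

f_1 = x_1x_2 - 3/4x_1 - 7/4x_2 - 3/4, LT = x_1x_2.
f_2 = 1/2x_1x_2 - 8x_1 - 8, LT = x_1x_2.

S(f_1,f_2): lcm = x_1x_2. S = 61/4x_1 - 7/4x_2 + 61/4.
  leading term x_1: no divisor's leading term divides it; move 61/4x_1 to the remainder.
  leading term x_2: no divisor's leading term divides it; move -7/4x_2 to the remainder.
  leading term 1: no divisor's leading term divides it; move 61/4 to the remainder.
  remainder 61/4x_1 - 7/4x_2 + 61/4 ≠ 0; add g_3 = 61/4x_1 - 7/4x_2 + 61/4 to the basis.

S(f_1,g_3): lcm = x_1x_2. S = -3/4x_1 + 7/61x_2^2 - 11/4x_2 - 3/4.
  leading term x_1: subtract (-3/61)·g_3 from -3/4x_1 + 7/61x_2^2 - 11/4x_2 - 3/4 → 7/61x_2^2 - 173/61x_2
  leading term x_2^2: no divisor's leading term divides it; move 7/61x_2^2 to the remainder.
  leading term x_2: no divisor's leading term divides it; move -173/61x_2 to the remainder.
  remainder 7/61x_2^2 - 173/61x_2 ≠ 0; add g_4 = 7/61x_2^2 - 173/61x_2 to the basis.

S(f_2,g_3): lcm = x_1x_2. S = -16x_1 + 7/61x_2^2 - x_2 - 16.
  leading term x_1: subtract (-64/61)·g_3 from -16x_1 + 7/61x_2^2 - x_2 - 16 → 7/61x_2^2 - 173/61x_2
  leading term x_2^2: subtract (1)·g_4 from 7/61x_2^2 - 173/61x_2 → 0
  remainder 0.

S(f_1,g_4): lcm = x_1x_2^2. S = 671/28x_1x_2 - 7/4x_2^2 - 3/4x_2.
  leading term x_1x_2: subtract (671/28)·f_1 from 671/28x_1x_2 - 7/4x_2^2 - 3/4x_2 → 2013/112x_1 - 7/4x_2^2 + 659/16x_2 + 2013/112
  leading term x_1: subtract (33/28)·g_3 from 2013/112x_1 - 7/4x_2^2 + 659/16x_2 + 2013/112 → -7/4x_2^2 + 173/4x_2
  leading term x_2^2: subtract (-61/4)·g_4 from -7/4x_2^2 + 173/4x_2 → 0
  remainder 0.

S(f_2,g_4): lcm = x_1x_2^2. S = 61/7x_1x_2 - 16x_2.
  leading term x_1x_2: subtract (61/7)·f_1 from 61/7x_1x_2 - 16x_2 → 183/28x_1 - 3/4x_2 + 183/28
  leading term x_1: subtract (3/7)·g_3 from 183/28x_1 - 3/4x_2 + 183/28 → 0
  remainder 0.

S(g_3,g_4): leading monomials are coprime, so the S-polynomial reduces to 0 (Buchberger's first criterion).
Every S-polynomial of the final basis reduces to 0, so we have a Gröbner basis.
Inter-reduce: drop elements whose leading term is divisible by another's, tail-reduce, and make monic.

G = {x_1 - 7/61x_2 + 1, x_2^2 - 173/7x_2}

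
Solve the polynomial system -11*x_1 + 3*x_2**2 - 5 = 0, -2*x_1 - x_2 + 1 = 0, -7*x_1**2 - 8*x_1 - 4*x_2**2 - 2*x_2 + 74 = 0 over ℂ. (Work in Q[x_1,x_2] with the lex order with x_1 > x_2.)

{(2, -3)}

Compute a lex Gröbner basis by Buchberger's algorithm.
f_1 = -11*x_1 + 3*x_2**2 - 5, LT = x_1.
f_2 = -2*x_1 - x_2 + 1, LT = x_1.
f_3 = -7*x_1**2 - 8*x_1 - 4*x_2**2 - 2*x_2 + 74, LT = x_1**2.

S(f_1,f_2): lcm = x_1. S = -3/11*x_2**2 - 1/2*x_2 + 21/22.
  leading term x_2**2: no divisor's leading term divides it; move -3/11*x_2**2 to the remainder.
  leading term x_2: no divisor's leading term divides it; move -1/2*x_2 to the remainder.
  leading term 1: no divisor's leading term divides it; move 21/22 to the remainder.
  remainder -3/11*x_2**2 - 1/2*x_2 + 21/22 ≠ 0; add h_4 = -3/11*x_2**2 - 1/2*x_2 + 21/22 to the basis.

S(f_1,f_3): lcm = x_1**2. S = -3/11*x_1*x_2**2 - 53/77*x_1 - 4/7*x_2**2 - 2/7*x_2 + 74/7.
  leading term x_1*x_2**2: subtract (3/121*x_2**2)·f_1 from -3/11*x_1*x_2**2 - 53/77*x_1 - 4/7*x_2**2 - 2/7*x_2 + 74/7 → -53/77*x_1 - 9/121*x_2**4 - 379/847*x_2**2 - 2/7*x_2 + 74/7
  leading term x_1: subtract (53/847)·f_1 from -53/77*x_1 - 9/121*x_2**4 - 379/847*x_2**2 - 2/7*x_2 + 74/7 → -9/121*x_2**4 - 538/847*x_2**2 - 2/7*x_2 + 1317/121
  leading term x_2**4: subtract (3/11*x_2**2)·h_4 from -9/121*x_2**4 - 538/847*x_2**2 - 2/7*x_2 + 1317/121 → 3/22*x_2**3 - 1517/1694*x_2**2 - 2/7*x_2 + 1317/121
  leading term x_2**3: subtract (-1/2*x_2)·h_4 from 3/22*x_2**3 - 1517/1694*x_2**2 - 2/7*x_2 + 1317/121 → -3881/3388*x_2**2 + 59/308*x_2 + 1317/121
  leading term x_2**2: subtract (3881/924)·h_4 from -3881/3388*x_2**2 + 59/308*x_2 + 1317/121 → 55/24*x_2 + 55/8
  leading term x_2: no divisor's leading term divides it; move 55/24*x_2 to the remainder.
  leading term 1: no divisor's leading term divides it; move 55/8 to the remainder.
  remainder 55/24*x_2 + 55/8 ≠ 0; add h_5 = 55/24*x_2 + 55/8 to the basis.

The other S-polynomials (S(f_2,f_3), S(f_1,h_4), S(f_2,h_4), S(f_3,h_4), S(f_1,h_5), S(f_2,h_5), S(f_3,h_5), S(h_4,h_5)) all reduce to 0 modulo the current basis, so we have a Gröbner basis.
Inter-reduce: drop elements whose leading term is divisible by another's, tail-reduce, and make monic.
Reduced Gröbner basis: {x_1 - 2, x_2 + 3}.

The lex basis is triangular: the last element involves only x_2. Solving x_2 + 3 = 0 gives x_2 ∈ {-3}; substituting each value into the earlier elements determines the remaining variables.
  x_2 = -3: the earlier basis element becomes x_1 - 2 = 0, giving x_1 = 2 — point (2, -3).
Substituting each solution back into the original system confirms all equations vanish.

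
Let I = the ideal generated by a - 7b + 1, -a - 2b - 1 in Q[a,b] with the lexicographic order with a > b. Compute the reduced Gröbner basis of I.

f_1 = a - 7b + 1, LT = a.
f_2 = -a - 2b - 1, LT = a.

S(f_1,f_2): lcm = a. S = -9b.
  reduce S modulo (f_1, f_2):
  remainder -9b ≠ 0; add g_3 = -9b to the basis.

The other S-polynomials (S(f_1,g_3), S(f_2,g_3)) all reduce to 0 modulo the current basis, so we have a Gröbner basis.
Inter-reduce: drop elements whose leading term is divisible by another's, tail-reduce, and make monic.

G = {a + 1, b}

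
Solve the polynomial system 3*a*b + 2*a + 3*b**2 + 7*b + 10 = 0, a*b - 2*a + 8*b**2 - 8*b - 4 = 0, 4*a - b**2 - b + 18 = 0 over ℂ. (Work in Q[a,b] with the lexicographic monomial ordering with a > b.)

{(-4, 1)}

Compute a lex Gröbner basis by Buchberger's algorithm.
f_1 = 3*a*b + 2*a + 3*b**2 + 7*b + 10, LT = a*b.
f_2 = a*b - 2*a + 8*b**2 - 8*b - 4, LT = a*b.
f_3 = 4*a - b**2 - b + 18, LT = a.

S(f_1,f_2): lcm = a*b. S = 8/3*a - 7*b**2 + 31/3*b + 22/3.
  leading term a: subtract (2/3)·f_3 from 8/3*a - 7*b**2 + 31/3*b + 22/3 → -19/3*b**2 + 11*b - 14/3
  leading term b**2: no divisor's leading term divides it; move -19/3*b**2 to the remainder.
  leading term b: no divisor's leading term divides it; move 11*b to the remainder.
  leading term 1: no divisor's leading term divides it; move -14/3 to the remainder.
  remainder -19/3*b**2 + 11*b - 14/3 ≠ 0; add h_4 = -19/3*b**2 + 11*b - 14/3 to the basis.

S(f_1,f_3): lcm = a*b. S = 2/3*a + 1/4*b**3 + 5/4*b**2 - 13/6*b + 10/3.
  leading term a: subtract (1/6)·f_3 from 2/3*a + 1/4*b**3 + 5/4*b**2 - 13/6*b + 10/3 → 1/4*b**3 + 17/12*b**2 - 2*b + 1/3
  leading term b**3: subtract (-3/76*b)·h_4 from 1/4*b**3 + 17/12*b**2 - 2*b + 1/3 → 211/114*b**2 - 83/38*b + 1/3
  leading term b**2: subtract (-211/722)·h_4 from 211/114*b**2 - 83/38*b + 1/3 → 372/361*b - 372/361
  leading term b: no divisor's leading term divides it; move 372/361*b to the remainder.
  leading term 1: no divisor's leading term divides it; move -372/361 to the remainder.
  remainder 372/361*b - 372/361 ≠ 0; add h_5 = 372/361*b - 372/361 to the basis.

S(f_2,f_3): lcm = a*b. S = -2*a + 1/4*b**3 + 33/4*b**2 - 25/2*b - 4.
  leading term a: subtract (-1/2)·f_3 from -2*a + 1/4*b**3 + 33/4*b**2 - 25/2*b - 4 → 1/4*b**3 + 31/4*b**2 - 13*b + 5
  leading term b**3: subtract (-3/76*b)·h_4 from 1/4*b**3 + 31/4*b**2 - 13*b + 5 → 311/38*b**2 - 501/38*b + 5
  leading term b**2: subtract (-933/722)·h_4 from 311/38*b**2 - 501/38*b + 5 → 372/361*b - 372/361
  leading term b: subtract (1)·h_5 from 372/361*b - 372/361 → 0
  remainder 0.

S(f_1,h_4): lcm = a*b**2. S = 137/57*a*b - 14/19*a + b**3 + 7/3*b**2 + 10/3*b.
  leading term a*b: subtract (137/171)·f_1 from 137/57*a*b - 14/19*a + b**3 + 7/3*b**2 + 10/3*b → -400/171*a + b**3 - 4/57*b**2 - 389/171*b - 1370/171
  leading term a: subtract (-100/171)·f_3 from -400/171*a + b**3 - 4/57*b**2 - 389/171*b - 1370/171 → b**3 - 112/171*b**2 - 163/57*b + 430/171
  leading term b**3: subtract (-3/19*b)·h_4 from b**3 - 112/171*b**2 - 163/57*b + 430/171 → 185/171*b**2 - 205/57*b + 430/171
  leading term b**2: subtract (-185/1083)·h_4 from 185/171*b**2 - 205/57*b + 430/171 → -620/361*b + 620/361
  leading term b: subtract (-5/3)·h_5 from -620/361*b + 620/361 → 0
  remainder 0.

S(f_2,h_4): lcm = a*b**2. S = -5/19*a*b - 14/19*a + 8*b**3 - 8*b**2 - 4*b.
  leading term a*b: subtract (-5/57)·f_1 from -5/19*a*b - 14/19*a + 8*b**3 - 8*b**2 - 4*b → -32/57*a + 8*b**3 - 147/19*b**2 - 193/57*b + 50/57
  leading term a: subtract (-8/57)·f_3 from -32/57*a + 8*b**3 - 147/19*b**2 - 193/57*b + 50/57 → 8*b**3 - 449/57*b**2 - 67/19*b + 194/57
  leading term b**3: subtract (-24/19*b)·h_4 from 8*b**3 - 449/57*b**2 - 67/19*b + 194/57 → 343/57*b**2 - 179/19*b + 194/57
  leading term b**2: subtract (-343/361)·h_4 from 343/57*b**2 - 179/19*b + 194/57 → 372/361*b - 372/361
  leading term b: subtract (1)·h_5 from 372/361*b - 372/361 → 0
  remainder 0.

S(f_3,h_4): leading monomials are coprime, so the S-polynomial reduces to 0 (Buchberger's first criterion).
S(f_1,h_5): lcm = a*b. S = 5/3*a + b**2 + 7/3*b + 10/3.
  leading term a: subtract (5/12)·f_3 from 5/3*a + b**2 + 7/3*b + 10/3 → 17/12*b**2 + 11/4*b - 25/6
  leading term b**2: subtract (-17/76)·h_4 from 17/12*b**2 + 11/4*b - 25/6 → 99/19*b - 99/19
  leading term b: subtract (627/124)·h_5 from 99/19*b - 99/19 → 0
  remainder 0.

S(f_2,h_5): lcm = a*b. S = -a + 8*b**2 - 8*b - 4.
  leading term a: subtract (-1/4)·f_3 from -a + 8*b**2 - 8*b - 4 → 31/4*b**2 - 33/4*b + 1/2
  leading term b**2: subtract (-93/76)·h_4 from 31/4*b**2 - 33/4*b + 1/2 → 99/19*b - 99/19
  leading term b: subtract (627/124)·h_5 from 99/19*b - 99/19 → 0
  remainder 0.

S(f_3,h_5): leading monomials are coprime, so the S-polynomial reduces to 0 (Buchberger's first criterion).
S(h_4,h_5): lcm = b**2. S = -14/19*b + 14/19.
  leading term b: subtract (-133/186)·h_5 from -14/19*b + 14/19 → 0
  remainder 0.

Every S-polynomial of the final basis reduces to 0, so we have a Gröbner basis.
Inter-reduce: drop elements whose leading term is divisible by another's, tail-reduce, and make monic.
Reduced Gröbner basis: {a + 4, b - 1}.

Since the basis is lex-ordered, b - 1 is univariate in b. Its roots are {1}. Back-substituting each root into the other basis elements fixes the other coordinates.
  b = 1: the earlier basis element becomes a + 4 = 0, giving a = -4 — point (-4, 1).
Substituting each solution back into the original system confirms all equations vanish.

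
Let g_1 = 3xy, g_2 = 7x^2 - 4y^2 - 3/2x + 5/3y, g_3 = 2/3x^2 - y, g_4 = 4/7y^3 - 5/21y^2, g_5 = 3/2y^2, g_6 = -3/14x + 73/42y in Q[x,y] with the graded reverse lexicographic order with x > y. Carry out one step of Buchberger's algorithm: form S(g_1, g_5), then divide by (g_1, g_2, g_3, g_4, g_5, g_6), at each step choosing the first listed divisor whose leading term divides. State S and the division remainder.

S(g_1, g_5) = 0; remainder on division = 0.

lcm(LM(g_1), LM(g_5)) = xy^2.
S = (lcm/LT(g_1))·g_1 − (lcm/LT(g_5))·g_5 = 0.
Reduce S modulo (g_1, g_2, g_3, g_4, g_5, g_6) in that order:
The remainder is 0, so this S-polynomial contributes no new basis element.
An S-polynomial is built so that the two leading terms cancel; whether anything survives reduction is exactly the Gröbner-basis criterion.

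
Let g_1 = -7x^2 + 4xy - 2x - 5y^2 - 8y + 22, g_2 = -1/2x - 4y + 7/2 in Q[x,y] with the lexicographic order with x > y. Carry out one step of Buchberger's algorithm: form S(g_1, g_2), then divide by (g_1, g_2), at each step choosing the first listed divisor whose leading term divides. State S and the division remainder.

lcm(LM(g_1), LM(g_2)) = x^2.
S = (lcm/LT(g_1))·g_1 − (lcm/LT(g_2))·g_2 = -60/7xy + 51/7x + 5/7y^2 + 8/7y - 22/7.
Reduce S modulo (g_1, g_2) in that order:
  leading term xy: subtract (120/7y)·g_2 from -60/7xy + 51/7x + 5/7y^2 + 8/7y - 22/7 → 51/7x + 485/7y^2 - 412/7y - 22/7
  leading term x: subtract (-102/7)·g_2 from 51/7x + 485/7y^2 - 412/7y - 22/7 → 485/7y^2 - 820/7y + 335/7
  leading term y^2: no divisor's leading term divides it; move 485/7y^2 to the remainder.
  leading term y: no divisor's leading term divides it; move -820/7y to the remainder.
  leading term 1: no divisor's leading term divides it; move 335/7 to the remainder.
The remainder 485/7y^2 - 820/7y + 335/7 is nonzero, so it would be added as the next basis element.
This is the inner loop of Buchberger's algorithm — each nonzero remainder becomes a new basis element.

S(g_1, g_2) = -60/7xy + 51/7x + 5/7y^2 + 8/7y - 22/7; remainder on division = 485/7y^2 - 820/7y + 335/7.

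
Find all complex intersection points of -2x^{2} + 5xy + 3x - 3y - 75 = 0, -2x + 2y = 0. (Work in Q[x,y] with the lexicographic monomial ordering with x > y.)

{(-5, -5), (5, 5)}

Compute a lex Gröbner basis by Buchberger's algorithm.
f_1 = -2x^{2} + 5xy + 3x - 3y - 75, LT = x^{2}.
f_2 = -2x + 2y, LT = x.

S(f_1,f_2): lcm = x^{2}. S = -\tfrac{3}{2}xy - \tfrac{3}{2}x + \tfrac{3}{2}y + \tfrac{75}{2}.
  leading term xy: subtract (\tfrac{3}{4}y)·f_2 from -\tfrac{3}{2}xy - \tfrac{3}{2}x + \tfrac{3}{2}y + \tfrac{75}{2} → -\tfrac{3}{2}x - \tfrac{3}{2}y^{2} + \tfrac{3}{2}y + \tfrac{75}{2}
  leading term x: subtract (\tfrac{3}{4})·f_2 from -\tfrac{3}{2}x - \tfrac{3}{2}y^{2} + \tfrac{3}{2}y + \tfrac{75}{2} → -\tfrac{3}{2}y^{2} + \tfrac{75}{2}
  leading term y^{2}: no divisor's leading term divides it; move -\tfrac{3}{2}y^{2} to the remainder.
  leading term 1: no divisor's leading term divides it; move \tfrac{75}{2} to the remainder.
  remainder -\tfrac{3}{2}y^{2} + \tfrac{75}{2} ≠ 0; add h_3 = -\tfrac{3}{2}y^{2} + \tfrac{75}{2} to the basis.

The other S-polynomials (S(f_1,h_3), S(f_2,h_3)) all reduce to 0 modulo the current basis, so we have a Gröbner basis.
Inter-reduce: drop elements whose leading term is divisible by another's, tail-reduce, and make monic.
Reduced Gröbner basis: {x - y, y^{2} - 25}.

Elimination: the polynomial y^{2} - 25 lies in the elimination ideal for y, so y ∈ {-5, 5}. For each such y, the remaining basis elements (now univariate) give the rest of the solution.
  y = -5: the earlier basis element becomes x + 5 = 0, giving x = -5 — point (-5, -5).
  y = 5: the earlier basis element becomes x - 5 = 0, giving x = 5 — point (5, 5).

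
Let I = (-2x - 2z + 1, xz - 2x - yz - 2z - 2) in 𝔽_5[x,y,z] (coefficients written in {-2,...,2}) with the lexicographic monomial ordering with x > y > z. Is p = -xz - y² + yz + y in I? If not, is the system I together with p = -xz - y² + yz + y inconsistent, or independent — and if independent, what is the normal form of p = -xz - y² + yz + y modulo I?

-xz - y² + yz + y is independent of I; its normal form modulo I is -y² + y + 2.

First compute the reduced Gröbner basis of I by Buchberger's algorithm.
f_1 = -2x - 2z + 1, LT = x.
f_2 = xz - 2x - yz - 2z - 2, LT = xz.

S(f_1,f_2): lcm = xz. S = 2x + yz + z² - z + 2.
  leading term x: subtract (-1)·f_1 from 2x + yz + z² - z + 2 → yz + z² + 2z - 2
  leading term yz: no divisor's leading term divides it; move yz to the remainder.
  leading term z²: no divisor's leading term divides it; move z² to the remainder.
  leading term z: no divisor's leading term divides it; move 2z to the remainder.
  leading term 1: no divisor's leading term divides it; move -2 to the remainder.
  remainder yz + z² + 2z - 2 ≠ 0; add h_3 = yz + z² + 2z - 2 to the basis.

The other S-polynomials (S(f_1,h_3), S(f_2,h_3)) all reduce to 0 modulo the current basis, so we have a Gröbner basis.
Inter-reduce: drop elements whose leading term is divisible by another's, tail-reduce, and make monic.
Reduced Gröbner basis: {x + z + 2, yz + z² + 2z - 2}.
Label its elements g_1 = x + z + 2, g_2 = yz + z² + 2z - 2.

Reduce p = -xz - y² + yz + y modulo G:
  leading term xz: subtract (-z)·g_1 from -xz - y² + yz + y → -y² + yz + y + z² + 2z
  leading term y²: no divisor's leading term divides it; move -y² to the remainder.
  leading term yz: subtract (1)·g_2 from yz + y + z² + 2z → y + 2
  leading term y: no divisor's leading term divides it; move y to the remainder.
  leading term 1: no divisor's leading term divides it; move 2 to the remainder.
  normal form = -y² + y + 2.
The normal form is nonzero, so p ∉ I. Since p minus its normal form lies in I, I + (p) = I + (r) where r = -y² + y + 2; decide whether this ideal is the whole ring.
Run Buchberger on G together with r (pairs among the g_i already reduce to 0 since G is a Gröbner basis):
g_1 = x + z + 2, LT = x.
g_2 = yz + z² + 2z - 2, LT = yz.
r = -y² + y + 2, LT = y².

S(g_2,r): lcm = y²z. S = yz² - 2yz - 2y + 2z.
  leading term yz²: subtract (z)·g_2 from yz² - 2yz - 2y + 2z → -2yz - 2y - z³ - 2z² - z
  leading term yz: subtract (-2)·g_2 from -2yz - 2y - z³ - 2z² - z → -2y - z³ - 2z + 1
  leading term y: no divisor's leading term divides it; move -2y to the remainder.
  leading term z³: no divisor's leading term divides it; move -z³ to the remainder.
  leading term z: no divisor's leading term divides it; move -2z to the remainder.
  leading term 1: no divisor's leading term divides it; move 1 to the remainder.
  remainder -2y - z³ - 2z + 1 ≠ 0; add m_4 = -2y - z³ - 2z + 1 to the basis.

S(g_2,m_4): lcm = yz. S = 2z⁴ - 2.
  leading term z⁴: no divisor's leading term divides it; move 2z⁴ to the remainder.
  leading term 1: no divisor's leading term divides it; move -2 to the remainder.
  remainder 2z⁴ - 2 ≠ 0; add m_5 = 2z⁴ - 2 to the basis.

The other S-polynomials (S(g_1,g_2), S(g_1,r), S(g_1,m_4), S(r,m_4), S(g_1,m_5), S(g_2,m_5), S(r,m_5), S(m_4,m_5)) all reduce to 0 modulo the current basis, so we have a Gröbner basis.
Inter-reduce: drop elements whose leading term is divisible by another's, tail-reduce, and make monic.
Reduced Gröbner basis: {x + z + 2, y - 2z³ + z + 2, z⁴ - 1}.
The reduced Gröbner basis of I + (p) is {x + z + 2, y - 2z³ + z + 2, z⁴ - 1} ≠ {1}, a proper ideal, so the enlarged system stays consistent: p is independent of I, with normal form -y² + y + 2.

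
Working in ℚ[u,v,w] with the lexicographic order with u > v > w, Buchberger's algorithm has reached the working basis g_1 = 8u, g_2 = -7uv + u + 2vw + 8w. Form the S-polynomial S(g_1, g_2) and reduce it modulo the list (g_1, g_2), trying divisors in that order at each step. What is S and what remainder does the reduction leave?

S(g_1, g_2) = 1/7u + 2/7vw + 8/7w; remainder on division = 2/7vw + 8/7w.

lcm(LM(g_1), LM(g_2)) = uv.
S = (lcm/LT(g_1))·g_1 − (lcm/LT(g_2))·g_2 = 1/7u + 2/7vw + 8/7w.
Reduce S modulo (g_1, g_2) in that order:
  leading term u: subtract (1/56)·g_1 from 1/7u + 2/7vw + 8/7w → 2/7vw + 8/7w
  leading term vw: no divisor's leading term divides it; move 2/7vw to the remainder.
  leading term w: no divisor's leading term divides it; move 8/7w to the remainder.
The remainder 2/7vw + 8/7w is nonzero, so it would be added as the next basis element.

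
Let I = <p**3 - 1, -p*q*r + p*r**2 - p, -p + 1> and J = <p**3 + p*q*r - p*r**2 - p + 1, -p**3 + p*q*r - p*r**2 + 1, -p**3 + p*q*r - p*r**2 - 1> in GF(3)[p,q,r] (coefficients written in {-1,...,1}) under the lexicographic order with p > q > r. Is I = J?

For a fixed monomial order, each ideal has a unique reduced Gröbner basis; comparing bases decides equality.
Buchberger on the first generating set:
f_1 = p**3 - 1, LT = p**3.
f_2 = -p*q*r + p*r**2 - p, LT = p*q*r.
f_3 = -p + 1, LT = p.

S(f_1,f_2): lcm = p**3*q*r. S = p**3*r**2 - p**3 - q*r.
  leading term p**3*r**2: subtract (r**2)·f_1 from p**3*r**2 - p**3 - q*r → -p**3 - q*r + r**2
  leading term p**3: subtract (-1)·f_1 from -p**3 - q*r + r**2 → -q*r + r**2 - 1
  leading term q*r: no divisor's leading term divides it; move -q*r to the remainder.
  leading term r**2: no divisor's leading term divides it; move r**2 to the remainder.
  leading term 1: no divisor's leading term divides it; move -1 to the remainder.
  remainder -q*r + r**2 - 1 ≠ 0; add g_4 = -q*r + r**2 - 1 to the basis.

The other S-polynomials (S(f_1,f_3), S(f_2,f_3), S(f_1,g_4), S(f_2,g_4), S(f_3,g_4)) all reduce to 0 modulo the current basis, so we have a Gröbner basis.
Inter-reduce: drop elements whose leading term is divisible by another's, tail-reduce, and make monic.
Reduced Gröbner basis: {p - 1, q*r - r**2 + 1}.

Buchberger on the second generating set:
h_1 = p**3 + p*q*r - p*r**2 - p + 1, LT = p**3.
h_2 = -p**3 + p*q*r - p*r**2 + 1, LT = p**3.
h_3 = -p**3 + p*q*r - p*r**2 - 1, LT = p**3.

S(h_1,h_2): lcm = p**3. S = -p*q*r + p*r**2 - p - 1.
  leading term p*q*r: no divisor's leading term divides it; move -p*q*r to the remainder.
  leading term p*r**2: no divisor's leading term divides it; move p*r**2 to the remainder.
  leading term p: no divisor's leading term divides it; move -p to the remainder.
  leading term 1: no divisor's leading term divides it; move -1 to the remainder.
  remainder -p*q*r + p*r**2 - p - 1 ≠ 0; add k_4 = -p*q*r + p*r**2 - p - 1 to the basis.

S(h_1,h_3): lcm = p**3. S = -p*q*r + p*r**2 - p.
  leading term p*q*r: subtract (1)·k_4 from -p*q*r + p*r**2 - p → 1
  leading term 1: no divisor's leading term divides it; move 1 to the remainder.
  remainder 1 ≠ 0; add k_5 = 1 to the basis.

The other S-polynomials (S(h_2,h_3), S(h_1,k_4), S(h_2,k_4), S(h_3,k_4), S(h_1,k_5), S(h_2,k_5), S(h_3,k_5), S(k_4,k_5)) all reduce to 0 modulo the current basis, so we have a Gröbner basis.
Inter-reduce: drop elements whose leading term is divisible by another's, tail-reduce, and make monic.
Reduced Gröbner basis: {1}.

The bases are distinct; the ideals are different.
The same test decides containment: I ⊆ J iff every generator of I reduces to 0 modulo a Gröbner basis of J.

No, the ideals differ.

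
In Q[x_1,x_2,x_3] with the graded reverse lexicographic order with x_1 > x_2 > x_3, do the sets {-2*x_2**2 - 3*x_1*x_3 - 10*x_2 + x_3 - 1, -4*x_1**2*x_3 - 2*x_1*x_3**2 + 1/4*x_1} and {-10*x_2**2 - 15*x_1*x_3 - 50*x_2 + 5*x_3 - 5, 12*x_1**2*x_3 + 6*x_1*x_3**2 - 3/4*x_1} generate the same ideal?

Two ideals are equal iff their reduced Gröbner bases coincide (the reduced basis is unique for a fixed ordering).
Buchberger on the first generating set:
f_1 = -2*x_2**2 - 3*x_1*x_3 - 10*x_2 + x_3 - 1, LT = x_2**2.
f_2 = -4*x_1**2*x_3 - 2*x_1*x_3**2 + 1/4*x_1, LT = x_1**2*x_3.

The S-polynomials (S(f_1,f_2)) all reduce to 0 modulo the current basis, so we have a Gröbner basis.
Inter-reduce: drop elements whose leading term is divisible by another's, tail-reduce, and make monic.
Reduced Gröbner basis: {x_1**2*x_3 + 1/2*x_1*x_3**2 - 1/16*x_1, x_2**2 + 3/2*x_1*x_3 + 5*x_2 - 1/2*x_3 + 1/2}.

Buchberger on the second generating set:
h_1 = -10*x_2**2 - 15*x_1*x_3 - 50*x_2 + 5*x_3 - 5, LT = x_2**2.
h_2 = 12*x_1**2*x_3 + 6*x_1*x_3**2 - 3/4*x_1, LT = x_1**2*x_3.

The S-polynomials (S(h_1,h_2)) all reduce to 0 modulo the current basis, so we have a Gröbner basis.
Inter-reduce: drop elements whose leading term is divisible by another's, tail-reduce, and make monic.
Reduced Gröbner basis: {x_1**2*x_3 + 1/2*x_1*x_3**2 - 1/16*x_1, x_2**2 + 3/2*x_1*x_3 + 5*x_2 - 1/2*x_3 + 1/2}.

The two bases agree; hence the ideals are identical.

Yes, the ideals are equal.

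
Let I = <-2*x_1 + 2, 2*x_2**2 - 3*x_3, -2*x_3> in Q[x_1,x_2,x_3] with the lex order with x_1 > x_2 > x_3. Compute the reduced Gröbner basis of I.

Buchberger's algorithm terminates because the ascending chain of leading-term ideals stabilizes.

f_1 = -2*x_1 + 2, LT = x_1.
f_2 = 2*x_2**2 - 3*x_3, LT = x_2**2.
f_3 = -2*x_3, LT = x_3.

The S-polynomials (S(f_1,f_2), S(f_1,f_3), S(f_2,f_3)) all reduce to 0 modulo the current basis, so we have a Gröbner basis.

G = {x_1 - 1, x_2**2, x_3}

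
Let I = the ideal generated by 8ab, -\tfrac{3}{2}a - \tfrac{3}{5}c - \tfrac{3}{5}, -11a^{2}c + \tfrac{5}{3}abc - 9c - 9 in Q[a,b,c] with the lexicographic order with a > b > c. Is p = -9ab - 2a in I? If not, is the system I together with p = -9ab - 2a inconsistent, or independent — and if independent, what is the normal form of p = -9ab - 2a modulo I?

First compute the reduced Gröbner basis of I by Buchberger's algorithm.
f_1 = 8ab, LT = ab.
f_2 = -\tfrac{3}{2}a - \tfrac{3}{5}c - \tfrac{3}{5}, LT = a.
f_3 = -11a^{2}c + \tfrac{5}{3}abc - 9c - 9, LT = a^{2}c.

S(f_1,f_2): lcm = ab. S = -\tfrac{2}{5}bc - \tfrac{2}{5}b.
  leading term bc: no divisor's leading term divides it; move -\tfrac{2}{5}bc to the remainder.
  leading term b: no divisor's leading term divides it; move -\tfrac{2}{5}b to the remainder.
  remainder -\tfrac{2}{5}bc - \tfrac{2}{5}b ≠ 0; add h_4 = -\tfrac{2}{5}bc - \tfrac{2}{5}b to the basis.

S(f_2,f_3): lcm = a^{2}c. S = \tfrac{5}{33}abc + \tfrac{2}{5}ac^{2} + \tfrac{2}{5}ac - \tfrac{9}{11}c - \tfrac{9}{11}.
  leading term abc: subtract (\tfrac{5}{264}c)·f_1 from \tfrac{5}{33}abc + \tfrac{2}{5}ac^{2} + \tfrac{2}{5}ac - \tfrac{9}{11}c - \tfrac{9}{11} → \tfrac{2}{5}ac^{2} + \tfrac{2}{5}ac - \tfrac{9}{11}c - \tfrac{9}{11}
  leading term ac^{2}: subtract (-\tfrac{4}{15}c^{2})·f_2 from \tfrac{2}{5}ac^{2} + \tfrac{2}{5}ac - \tfrac{9}{11}c - \tfrac{9}{11} → \tfrac{2}{5}ac - \tfrac{4}{25}c^{3} - \tfrac{4}{25}c^{2} - \tfrac{9}{11}c - \tfrac{9}{11}
  leading term ac: subtract (-\tfrac{4}{15}c)·f_2 from \tfrac{2}{5}ac - \tfrac{4}{25}c^{3} - \tfrac{4}{25}c^{2} - \tfrac{9}{11}c - \tfrac{9}{11} → -\tfrac{4}{25}c^{3} - \tfrac{8}{25}c^{2} - \tfrac{269}{275}c - \tfrac{9}{11}
  leading term c^{3}: no divisor's leading term divides it; move -\tfrac{4}{25}c^{3} to the remainder.
  leading term c^{2}: no divisor's leading term divides it; move -\tfrac{8}{25}c^{2} to the remainder.
  leading term c: no divisor's leading term divides it; move -\tfrac{269}{275}c to the remainder.
  leading term 1: no divisor's leading term divides it; move -\tfrac{9}{11} to the remainder.
  remainder -\tfrac{4}{25}c^{3} - \tfrac{8}{25}c^{2} - \tfrac{269}{275}c - \tfrac{9}{11} ≠ 0; add h_5 = -\tfrac{4}{25}c^{3} - \tfrac{8}{25}c^{2} - \tfrac{269}{275}c - \tfrac{9}{11} to the basis.

The other S-polynomials (S(f_1,f_3), S(f_1,h_4), S(f_2,h_4), S(f_3,h_4), S(f_1,h_5), S(f_2,h_5), S(f_3,h_5), S(h_4,h_5)) all reduce to 0 modulo the current basis, so we have a Gröbner basis.
Inter-reduce: drop elements whose leading term is divisible by another's, tail-reduce, and make monic.
Reduced Gröbner basis: {a + \tfrac{2}{5}c + \tfrac{2}{5}, bc + b, c^{3} + 2c^{2} + \tfrac{269}{44}c + \tfrac{225}{44}}.
Label its elements g_1 = a + \tfrac{2}{5}c + \tfrac{2}{5}, g_2 = bc + b, g_3 = c^{3} + 2c^{2} + \tfrac{269}{44}c + \tfrac{225}{44}.

Reduce p = -9ab - 2a modulo G:
  leading term ab: subtract (-9b)·g_1 from -9ab - 2a → -2a + \tfrac{18}{5}bc + \tfrac{18}{5}b
  leading term a: subtract (-2)·g_1 from -2a + \tfrac{18}{5}bc + \tfrac{18}{5}b → \tfrac{18}{5}bc + \tfrac{18}{5}b + \tfrac{4}{5}c + \tfrac{4}{5}
  leading term bc: subtract (\tfrac{18}{5})·g_2 from \tfrac{18}{5}bc + \tfrac{18}{5}b + \tfrac{4}{5}c + \tfrac{4}{5} → \tfrac{4}{5}c + \tfrac{4}{5}
  leading term c: no divisor's leading term divides it; move \tfrac{4}{5}c to the remainder.
  leading term 1: no divisor's leading term divides it; move \tfrac{4}{5} to the remainder.
  normal form = \tfrac{4}{5}c + \tfrac{4}{5}.
The normal form is nonzero, so p ∉ I. Since p minus its normal form lies in I, I + (p) = I + (r) where r = \tfrac{4}{5}c + \tfrac{4}{5}; decide whether this ideal is the whole ring.
Run Buchberger on G together with r (pairs among the g_i already reduce to 0 since G is a Gröbner basis):
g_1 = a + \tfrac{2}{5}c + \tfrac{2}{5}, LT = a.
g_2 = bc + b, LT = bc.
g_3 = c^{3} + 2c^{2} + \tfrac{269}{44}c + \tfrac{225}{44}, LT = c^{3}.
r = \tfrac{4}{5}c + \tfrac{4}{5}, LT = c.

The S-polynomials (S(g_1,g_2), S(g_1,g_3), S(g_1,r), S(g_2,g_3), S(g_2,r), S(g_3,r)) all reduce to 0 modulo the current basis, so we have a Gröbner basis.
Inter-reduce: drop elements whose leading term is divisible by another's, tail-reduce, and make monic.
Reduced Gröbner basis: {a, c + 1}.
The reduced Gröbner basis of I + (p) is {a, c + 1} ≠ {1}, a proper ideal, so the enlarged system stays consistent: p is independent of I, with normal form \tfrac{4}{5}c + \tfrac{4}{5}.

-9ab - 2a is independent of I; its normal form modulo I is \tfrac{4}{5}c + \tfrac{4}{5}.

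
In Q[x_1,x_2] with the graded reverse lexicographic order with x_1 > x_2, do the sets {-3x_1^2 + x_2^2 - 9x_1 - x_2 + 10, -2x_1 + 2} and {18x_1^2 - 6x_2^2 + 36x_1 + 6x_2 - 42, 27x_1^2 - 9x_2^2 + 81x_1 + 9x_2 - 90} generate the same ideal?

Since reduced Gröbner bases are canonical representatives of ideals under a given ordering, it suffices to compute and compare them.
Buchberger on the first generating set:
f_1 = -3x_1^2 + x_2^2 - 9x_1 - x_2 + 10, LT = x_1^2.
f_2 = -2x_1 + 2, LT = x_1.

S(f_1,f_2): lcm = x_1^2. S = -1/3x_2^2 + 4x_1 + 1/3x_2 - 10/3.
  reduce S modulo (f_1, f_2):
  remainder -1/3x_2^2 + 1/3x_2 + 2/3 ≠ 0; add g_3 = -1/3x_2^2 + 1/3x_2 + 2/3 to the basis.

The other S-polynomials (S(f_1,g_3), S(f_2,g_3)) all reduce to 0 modulo the current basis, so we have a Gröbner basis.
Inter-reduce: drop elements whose leading term is divisible by another's, tail-reduce, and make monic.
Reduced Gröbner basis: {x_2^2 - x_2 - 2, x_1 - 1}.

Buchberger on the second generating set:
h_1 = 18x_1^2 - 6x_2^2 + 36x_1 + 6x_2 - 42, LT = x_1^2.
h_2 = 27x_1^2 - 9x_2^2 + 81x_1 + 9x_2 - 90, LT = x_1^2.

S(h_1,h_2): lcm = x_1^2. S = -x_1 + 1.
  reduce S modulo (h_1, h_2):
  remainder -x_1 + 1 ≠ 0; add k_3 = -x_1 + 1 to the basis.

S(h_1,k_3): lcm = x_1^2. S = -1/3x_2^2 + 3x_1 + 1/3x_2 - 7/3.
  reduce S modulo (h_1, h_2, k_3):
  remainder -1/3x_2^2 + 1/3x_2 + 2/3 ≠ 0; add k_4 = -1/3x_2^2 + 1/3x_2 + 2/3 to the basis.

The other S-polynomials (S(h_2,k_3), S(h_1,k_4), S(h_2,k_4), S(k_3,k_4)) all reduce to 0 modulo the current basis, so we have a Gröbner basis.
Inter-reduce: drop elements whose leading term is divisible by another's, tail-reduce, and make monic.
Reduced Gröbner basis: {x_2^2 - x_2 - 2, x_1 - 1}.

Same reduced basis, so the two generating sets span the same ideal.

Yes, the ideals are equal.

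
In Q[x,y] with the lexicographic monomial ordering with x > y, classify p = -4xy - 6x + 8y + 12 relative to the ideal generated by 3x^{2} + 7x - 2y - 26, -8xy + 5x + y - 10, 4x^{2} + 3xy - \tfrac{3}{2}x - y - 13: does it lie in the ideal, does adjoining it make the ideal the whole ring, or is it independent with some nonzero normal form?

-4xy - 6x + 8y + 12 lies in I (it reduces to 0).

First compute the reduced Gröbner basis of I by Buchberger's algorithm.
f_1 = 3x^{2} + 7x - 2y - 26, LT = x^{2}.
f_2 = -8xy + 5x + y - 10, LT = xy.
f_3 = 4x^{2} + 3xy - \tfrac{3}{2}x - y - 13, LT = x^{2}.

S(f_1,f_2): lcm = x^{2}y. S = \tfrac{5}{8}x^{2} + \tfrac{59}{24}xy - \tfrac{5}{4}x - \tfrac{2}{3}y^{2} - \tfrac{26}{3}y.
  reduce S modulo (f_1, f_2, f_3):
  remainder -\tfrac{75}{64}x - \tfrac{2}{3}y^{2} - \tfrac{1525}{192}y + \tfrac{75}{32} ≠ 0; add h_4 = -\tfrac{75}{64}x - \tfrac{2}{3}y^{2} - \tfrac{1525}{192}y + \tfrac{75}{32} to the basis.

S(f_1,f_3): lcm = x^{2}. S = -\tfrac{3}{4}xy + \tfrac{65}{24}x - \tfrac{5}{12}y - \tfrac{65}{12}.
  reduce S modulo (f_1, f_2, f_3, h_4):
  remainder -\tfrac{172}{135}y^{2} - \tfrac{3389}{216}y ≠ 0; add h_5 = -\tfrac{172}{135}y^{2} - \tfrac{3389}{216}y to the basis.

S(f_2,f_3): lcm = x^{2}y. S = -\tfrac{5}{8}x^{2} - \tfrac{3}{4}xy^{2} + \tfrac{1}{4}xy + \tfrac{5}{4}x + \tfrac{1}{4}y^{2} + \tfrac{13}{4}y.
  reduce S modulo (f_1, f_2, f_3, h_4, h_5):
  remainder \tfrac{105915}{44032}y ≠ 0; add h_6 = \tfrac{105915}{44032}y to the basis.

The other S-polynomials (S(f_1,h_4), S(f_2,h_4), S(f_3,h_4), S(f_1,h_5), S(f_2,h_5), S(f_3,h_5), S(h_4,h_5), S(f_1,h_6), S(f_2,h_6), S(f_3,h_6), S(h_4,h_6), S(h_5,h_6)) all reduce to 0 modulo the current basis, so we have a Gröbner basis.
Inter-reduce: drop elements whose leading term is divisible by another's, tail-reduce, and make monic.
Reduced Gröbner basis: {x - 2, y}.
Label its elements g_1 = x - 2, g_2 = y.

Reduce p = -4xy - 6x + 8y + 12 modulo G:
  leading term xy: subtract (-4y)·g_1 from -4xy - 6x + 8y + 12 → -6x + 12
  leading term x: subtract (-6)·g_1 from -6x + 12 → 0
  normal form = 0.
Since the normal form is 0, p ∈ I.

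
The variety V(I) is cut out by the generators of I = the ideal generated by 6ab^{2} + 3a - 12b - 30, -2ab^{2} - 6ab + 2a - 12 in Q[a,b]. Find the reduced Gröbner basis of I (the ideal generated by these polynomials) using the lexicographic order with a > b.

G = {a - \tfrac{8}{9}b^{2} - 8b - \tfrac{82}{9}, b^{3} + \tfrac{17}{2}b^{2} + \tfrac{13}{2}b - 1}

f_1 = 6ab^{2} + 3a - 12b - 30, LT = ab^{2}.
f_2 = -2ab^{2} - 6ab + 2a - 12, LT = ab^{2}.

S(f_1,f_2): lcm = ab^{2}. S = -3ab + \tfrac{3}{2}a - 2b - 11.
  leading term ab: no divisor's leading term divides it; move -3ab to the remainder.
  leading term a: no divisor's leading term divides it; move \tfrac{3}{2}a to the remainder.
  leading term b: no divisor's leading term divides it; move -2b to the remainder.
  leading term 1: no divisor's leading term divides it; move -11 to the remainder.
  remainder -3ab + \tfrac{3}{2}a - 2b - 11 ≠ 0; add g_3 = -3ab + \tfrac{3}{2}a - 2b - 11 to the basis.

S(f_1,g_3): lcm = ab^{2}. S = \tfrac{1}{2}ab + \tfrac{1}{2}a - \tfrac{2}{3}b^{2} - \tfrac{17}{3}b - 5.
  leading term ab: subtract (-\tfrac{1}{6})·g_3 from \tfrac{1}{2}ab + \tfrac{1}{2}a - \tfrac{2}{3}b^{2} - \tfrac{17}{3}b - 5 → \tfrac{3}{4}a - \tfrac{2}{3}b^{2} - 6b - \tfrac{41}{6}
  leading term a: no divisor's leading term divides it; move \tfrac{3}{4}a to the remainder.
  leading term b^{2}: no divisor's leading term divides it; move -\tfrac{2}{3}b^{2} to the remainder.
  leading term b: no divisor's leading term divides it; move -6b to the remainder.
  leading term 1: no divisor's leading term divides it; move -\tfrac{41}{6} to the remainder.
  remainder \tfrac{3}{4}a - \tfrac{2}{3}b^{2} - 6b - \tfrac{41}{6} ≠ 0; add g_4 = \tfrac{3}{4}a - \tfrac{2}{3}b^{2} - 6b - \tfrac{41}{6} to the basis.

S(f_1,g_4): lcm = ab^{2}. S = \tfrac{1}{2}a + \tfrac{8}{9}b^{4} + 8b^{3} + \tfrac{82}{9}b^{2} - 2b - 5.
  leading term a: subtract (\tfrac{2}{3})·g_4 from \tfrac{1}{2}a + \tfrac{8}{9}b^{4} + 8b^{3} + \tfrac{82}{9}b^{2} - 2b - 5 → \tfrac{8}{9}b^{4} + 8b^{3} + \tfrac{86}{9}b^{2} + 2b - \tfrac{4}{9}
  leading term b^{4}: no divisor's leading term divides it; move \tfrac{8}{9}b^{4} to the remainder.
  leading term b^{3}: no divisor's leading term divides it; move 8b^{3} to the remainder.
  leading term b^{2}: no divisor's leading term divides it; move \tfrac{86}{9}b^{2} to the remainder.
  leading term b: no divisor's leading term divides it; move 2b to the remainder.
  leading term 1: no divisor's leading term divides it; move -\tfrac{4}{9} to the remainder.
  remainder \tfrac{8}{9}b^{4} + 8b^{3} + \tfrac{86}{9}b^{2} + 2b - \tfrac{4}{9} ≠ 0; add g_5 = \tfrac{8}{9}b^{4} + 8b^{3} + \tfrac{86}{9}b^{2} + 2b - \tfrac{4}{9} to the basis.

S(g_3,g_4): lcm = ab. S = -\tfrac{1}{2}a + \tfrac{8}{9}b^{3} + 8b^{2} + \tfrac{88}{9}b + \tfrac{11}{3}.
  leading term a: subtract (-\tfrac{2}{3})·g_4 from -\tfrac{1}{2}a + \tfrac{8}{9}b^{3} + 8b^{2} + \tfrac{88}{9}b + \tfrac{11}{3} → \tfrac{8}{9}b^{3} + \tfrac{68}{9}b^{2} + \tfrac{52}{9}b - \tfrac{8}{9}
  leading term b^{3}: no divisor's leading term divides it; move \tfrac{8}{9}b^{3} to the remainder.
  leading term b^{2}: no divisor's leading term divides it; move \tfrac{68}{9}b^{2} to the remainder.
  leading term b: no divisor's leading term divides it; move \tfrac{52}{9}b to the remainder.
  leading term 1: no divisor's leading term divides it; move -\tfrac{8}{9} to the remainder.
  remainder \tfrac{8}{9}b^{3} + \tfrac{68}{9}b^{2} + \tfrac{52}{9}b - \tfrac{8}{9} ≠ 0; add g_6 = \tfrac{8}{9}b^{3} + \tfrac{68}{9}b^{2} + \tfrac{52}{9}b - \tfrac{8}{9} to the basis.

The other S-polynomials (S(f_2,g_3), S(f_2,g_4), S(f_1,g_5), S(f_2,g_5), S(g_3,g_5), S(g_4,g_5), S(f_1,g_6), S(f_2,g_6), S(g_3,g_6), S(g_4,g_6), S(g_5,g_6)) all reduce to 0 modulo the current basis, so we have a Gröbner basis.
Inter-reduce: drop elements whose leading term is divisible by another's, tail-reduce, and make monic.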